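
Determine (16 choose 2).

C(16,2) = (16·15) / 2! = 240 / 2 = 120.

120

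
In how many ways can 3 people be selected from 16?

560

This is C(16,3) = 560.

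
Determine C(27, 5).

80730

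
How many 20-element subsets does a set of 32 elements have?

C(32,20) = C(32,12) by symmetry.
C(32,12) = (32·31·30·29·28·27·26·25·24·23·22·21) / 12! = 108155131628544000 / 479001600 = 225792840.

225792840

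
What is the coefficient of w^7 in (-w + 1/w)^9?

9

General term: C(9,j)·(-w)^j·(1/w)^(9-j), with w-exponent 1j − 1(9−j) = 2j − 9.
Set 2j − 9 = 7: j = 8.
C(9,8) = 9; (-1)^8 = 1; 1^1 = 1.
Coefficient = 9 · 1 · 1 = 9.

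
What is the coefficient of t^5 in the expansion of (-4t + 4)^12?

The general term is C(12,j)·(-4t)^j·(4)^(12-j); the t^5 term has j = 5.
C(12,5) = 792.
Coefficient = C(12,5) · (-4)^5 · 4^7 = 792 · (-1024) · 16384 = -13287555072.

-13287555072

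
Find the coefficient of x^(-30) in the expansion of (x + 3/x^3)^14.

64481508

General term: C(14,j)·(x)^j·(3/x^3)^(14-j), with x-exponent 1j − 3(14−j) = 4j − 42.
Set 4j − 42 = -30: j = 3.
C(14,3) = 364; 1^3 = 1; 3^11 = 177147.
Coefficient = 364 · 1 · 177147 = 64481508.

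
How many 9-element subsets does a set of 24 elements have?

1307504

C(24,9) = (24·23·22·21·20·19·18·17·16) / 9! = 474467051520 / 362880 = 1307504.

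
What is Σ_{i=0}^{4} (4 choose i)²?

Σ C(4,i)² is the coefficient of x^4 in (1+x)^4(1+x)^4 = (1+x)^8, i.e. C(8,4) = 70.

70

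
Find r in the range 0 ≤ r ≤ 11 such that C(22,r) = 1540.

3

C(22,r) increases on 0 ≤ r ≤ 11. C(22,2) = 231 and C(22,3) = 1540, so r = 3.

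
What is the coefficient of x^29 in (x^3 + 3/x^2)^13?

General term: C(13,j)·(x^3)^j·(3/x^2)^(13-j), with x-exponent 3j − 2(13−j) = 5j − 26.
Set 5j − 26 = 29: j = 11.
C(13,11) = 78; 1^11 = 1; 3^2 = 9.
Coefficient = 78 · 1 · 9 = 702.

702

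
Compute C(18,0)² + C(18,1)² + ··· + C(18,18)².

Σ C(18,r)² is the coefficient of x^18 in (1+x)^18(1+x)^18 = (1+x)^36, i.e. C(36,18) = 9075135300.

9075135300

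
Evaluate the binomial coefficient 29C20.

10015005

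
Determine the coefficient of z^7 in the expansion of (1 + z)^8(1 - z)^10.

112

Coefficient of z^7 = Σ_{j} C(8,j)·1^j·C(10,7-j)·(-1)^(7-j) for j from 0 to 7.
= (-120) + 1680 + (-7056) + 11760 + (-8400) + 2520 + (-280) + 8 = 112.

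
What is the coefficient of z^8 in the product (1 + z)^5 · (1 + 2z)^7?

Coefficient of z^8 = Σ_{j} C(5,j)·1^j·C(7,8-j)·2^(8-j) for j from 1 to 5.
= 640 + 4480 + 6720 + 2800 + 280 = 14920.

14920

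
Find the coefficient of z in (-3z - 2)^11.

-33792

The general term is C(11,j)·(-3z)^j·(-2)^(11-j); the z^1 term has j = 1.
C(11,1) = 11.
Coefficient = C(11,1) · (-3)^1 · (-2)^10 = 11 · (-3) · 1024 = -33792.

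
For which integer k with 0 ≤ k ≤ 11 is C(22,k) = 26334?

5

C(22,k) increases on 0 ≤ k ≤ 11. C(22,4) = 7315 and C(22,5) = 26334, so k = 5.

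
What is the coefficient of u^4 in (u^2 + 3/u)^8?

5670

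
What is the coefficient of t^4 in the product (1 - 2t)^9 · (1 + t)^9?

-234

Coefficient of t^4 = Σ_{j} C(9,j)·(-2)^j·C(9,4-j)·1^(4-j) for j from 0 to 4.
= 126 + (-1512) + 5184 + (-6048) + 2016 = -234.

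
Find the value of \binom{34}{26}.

C(34,26) = C(34,8) by symmetry.
C(34,8) = (34·33·32·31·30·29·28·27) / 8! = 732058145280 / 40320 = 18156204.

18156204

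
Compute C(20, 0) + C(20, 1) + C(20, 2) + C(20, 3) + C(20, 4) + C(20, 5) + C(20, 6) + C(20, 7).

1 + 20 + 190 + 1140 + 4845 + 15504 + 38760 + 77520 = 137980.

137980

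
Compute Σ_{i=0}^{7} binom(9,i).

1 + 9 + 36 + 84 + 126 + 126 + 84 + 36 = 502.

502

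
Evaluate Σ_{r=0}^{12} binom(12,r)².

By Vandermonde's identity, Σ C(12,r)² = C(24,12) = 2704156.

2704156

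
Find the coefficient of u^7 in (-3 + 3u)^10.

-7085880

The general term is C(10,j)·(-3)^j·(3u)^(10-j); the u^7 term has j = 3.
C(10,3) = 120.
Coefficient = C(10,3) · (-3)^3 · 3^7 = 120 · (-27) · 2187 = -7085880.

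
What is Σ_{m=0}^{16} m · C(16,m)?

524288

Since m·C(16,m) = 16·C(15,m−1), the sum is 16·2^15 = 16·32768 = 524288.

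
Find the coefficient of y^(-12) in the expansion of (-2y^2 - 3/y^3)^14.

1260971712

General term: C(14,j)·(-2y^2)^j·(-3/y^3)^(14-j), with y-exponent 2j − 3(14−j) = 5j − 42.
Set 5j − 42 = -12: j = 6.
C(14,6) = 3003; (-2)^6 = 64; (-3)^8 = 6561.
Coefficient = 3003 · 64 · 6561 = 1260971712.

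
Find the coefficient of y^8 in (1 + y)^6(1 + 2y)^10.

522900

Coefficient of y^8 = Σ_{j} C(6,j)·1^j·C(10,8-j)·2^(8-j) for j from 0 to 6.
= 11520 + 92160 + 201600 + 161280 + 50400 + 5760 + 180 = 522900.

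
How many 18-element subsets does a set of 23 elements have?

33649

C(23,18) = C(23,5) by symmetry.
C(23,5) = (23·22·21·20·19) / 5! = 4037880 / 120 = 33649.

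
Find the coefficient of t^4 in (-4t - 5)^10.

The general term is C(10,j)·(-4t)^j·(-5)^(10-j); the t^4 term has j = 4.
C(10,4) = 210.
Coefficient = C(10,4) · (-4)^4 · (-5)^6 = 210 · 256 · 15625 = 840000000.

840000000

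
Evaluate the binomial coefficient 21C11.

C(21,11) = C(21,10) by symmetry.
C(21,10) = (21·20·19·18·17·16·15·14·13·12) / 10! = 1279935820800 / 3628800 = 352716.

352716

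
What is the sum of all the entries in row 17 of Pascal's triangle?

131072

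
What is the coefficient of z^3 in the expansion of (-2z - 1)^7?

-280

The general term is C(7,j)·(-2z)^j·(-1)^(7-j); the z^3 term has j = 3.
C(7,3) = 35.
Coefficient = C(7,3) · (-2)^3 = 35 · (-8) = -280.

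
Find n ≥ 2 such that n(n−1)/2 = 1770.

60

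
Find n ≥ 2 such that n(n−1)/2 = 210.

21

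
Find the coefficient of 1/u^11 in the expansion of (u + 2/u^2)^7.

448

General term: C(7,j)·(u)^j·(2/u^2)^(7-j), with u-exponent 1j − 2(7−j) = 3j − 14.
Set 3j − 14 = -11: j = 1.
C(7,1) = 7; 1^1 = 1; 2^6 = 64.
Coefficient = 7 · 1 · 64 = 448.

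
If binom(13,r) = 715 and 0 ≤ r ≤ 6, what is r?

C(13,r) increases on 0 ≤ r ≤ 6. C(13,3) = 286 and C(13,4) = 715, so r = 4.

4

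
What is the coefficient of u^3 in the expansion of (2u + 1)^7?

The general term is C(7,j)·(2u)^j·(1)^(7-j); the u^3 term has j = 3.
C(7,3) = 35.
Coefficient = C(7,3) · 2^3 = 35 · 8 = 280.

280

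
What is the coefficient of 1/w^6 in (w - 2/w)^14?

1025024

General term: C(14,j)·(w)^j·(-2/w)^(14-j), with w-exponent 1j − 1(14−j) = 2j − 14.
Set 2j − 14 = -6: j = 4.
C(14,4) = 1001; 1^4 = 1; (-2)^10 = 1024.
Coefficient = 1001 · 1 · 1024 = 1025024.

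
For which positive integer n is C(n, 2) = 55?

n(n−1)/2 = 55 ⇒ n(n−1) = 110. Since 11·10 = 110, n = 11.

11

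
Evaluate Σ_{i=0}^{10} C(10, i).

1024

Setting x = 1 in (1+x)^10 gives Σ C(10,i) = 2^10 = 1024.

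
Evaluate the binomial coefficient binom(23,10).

1144066

C(23,10) = (23·22·21·20·19·18·17·16·15·14) / 10! = 4151586700800 / 3628800 = 1144066.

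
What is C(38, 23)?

15471286560

C(38,23) = C(38,15) by symmetry.
C(38,15) = (38·37·36·35·34·33·32·31·30·29·28·27·26·25·24) / 15! = 20231404874494894080000 / 1307674368000 = 15471286560.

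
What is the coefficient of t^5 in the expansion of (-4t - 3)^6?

18432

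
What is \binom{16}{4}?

1820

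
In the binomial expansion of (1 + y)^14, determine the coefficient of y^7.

3432

The general term is C(14,j)·(1)^j·(y)^(14-j); the y^7 term has j = 7.
C(14,7) = 3432.
Coefficient = C(14,7) = 3432.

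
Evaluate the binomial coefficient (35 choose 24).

417225900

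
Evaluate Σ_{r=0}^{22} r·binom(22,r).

Differentiating (1+x)^22 and setting x=1: Σ r·C(22,r) = 22·2^21 = 46137344.

46137344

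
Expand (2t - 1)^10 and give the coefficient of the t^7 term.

-15360

The general term is C(10,j)·(2t)^j·(-1)^(10-j); the t^7 term has j = 7.
C(10,7) = 120.
Coefficient = C(10,7) · 2^7 · (-1)^3 = 120 · 128 · (-1) = -15360.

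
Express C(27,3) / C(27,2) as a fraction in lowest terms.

C(n,k+1)/C(n,k) = (n−k)/(k+1) = (27−2)/(2+1) = 25/3.

25/3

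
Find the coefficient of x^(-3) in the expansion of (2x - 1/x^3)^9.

General term: C(9,j)·(2x)^j·(-1/x^3)^(9-j), with x-exponent 1j − 3(9−j) = 4j − 27.
Set 4j − 27 = -3: j = 6.
C(9,6) = 84; 2^6 = 64; (-1)^3 = -1.
Coefficient = 84 · 64 · (-1) = -5376.

-5376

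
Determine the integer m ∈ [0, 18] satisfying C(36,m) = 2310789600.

13

C(36,m) increases on 0 ≤ m ≤ 18. C(36,12) = 1251677700 and C(36,13) = 2310789600, so m = 13.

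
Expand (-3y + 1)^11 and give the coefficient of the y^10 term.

The general term is C(11,j)·(-3y)^j·(1)^(11-j); the y^10 term has j = 10.
C(11,10) = 11.
Coefficient = C(11,10) · (-3)^10 = 11 · 59049 = 649539.

649539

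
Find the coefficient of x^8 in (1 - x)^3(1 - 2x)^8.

Coefficient of x^8 = Σ_{j} C(3,j)·(-1)^j·C(8,8-j)·(-2)^(8-j) for j from 0 to 3.
= 256 + 3072 + 5376 + 1792 = 10496.

10496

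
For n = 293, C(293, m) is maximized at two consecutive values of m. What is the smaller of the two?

For odd n = 293, C(293,m) peaks at m = (n−1)/2 and (n+1)/2; the smaller is 146.

146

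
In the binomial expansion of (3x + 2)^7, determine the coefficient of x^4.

22680

The general term is C(7,j)·(3x)^j·(2)^(7-j); the x^4 term has j = 4.
C(7,4) = 35.
Coefficient = C(7,4) · 3^4 · 2^3 = 35 · 81 · 8 = 22680.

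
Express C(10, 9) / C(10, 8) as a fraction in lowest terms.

C(n,k+1)/C(n,k) = (n−k)/(k+1) = (10−8)/(8+1) = 2/9.

2/9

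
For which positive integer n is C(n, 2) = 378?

28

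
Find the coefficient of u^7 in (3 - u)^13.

-1250964

The general term is C(13,j)·(3)^j·(-u)^(13-j); the u^7 term has j = 6.
C(13,6) = 1716.
Coefficient = C(13,6) · 3^6 · (-1)^7 = 1716 · 729 · (-1) = -1250964.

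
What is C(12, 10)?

66

C(12,10) = C(12,2) by symmetry.
C(12,2) = (12·11) / 2! = 132 / 2 = 66.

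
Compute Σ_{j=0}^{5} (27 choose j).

101584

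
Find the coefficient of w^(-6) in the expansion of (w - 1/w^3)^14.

-2002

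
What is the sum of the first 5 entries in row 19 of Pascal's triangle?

5036

1 + 19 + 171 + 969 + 3876 = 5036.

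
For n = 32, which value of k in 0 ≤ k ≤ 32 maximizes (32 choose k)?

C(32,k) is maximized at k = 32/2 = 16.

16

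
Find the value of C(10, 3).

C(10,3) = (10·9·8) / 3! = 720 / 6 = 120.

120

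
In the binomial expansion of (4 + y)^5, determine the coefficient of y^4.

20

The general term is C(5,j)·(4)^j·(y)^(5-j); the y^4 term has j = 1.
C(5,1) = 5.
Coefficient = C(5,1) · 4^1 = 5 · 4 = 20.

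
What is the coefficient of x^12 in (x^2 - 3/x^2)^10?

General term: C(10,j)·(x^2)^j·(-3/x^2)^(10-j), with x-exponent 2j − 2(10−j) = 4j − 20.
Set 4j − 20 = 12: j = 8.
C(10,8) = 45; 1^8 = 1; (-3)^2 = 9.
Coefficient = 45 · 1 · 9 = 405.

405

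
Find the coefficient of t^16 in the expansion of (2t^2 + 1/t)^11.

General term: C(11,j)·(2t^2)^j·(1/t)^(11-j), with t-exponent 2j − 1(11−j) = 3j − 11.
Set 3j − 11 = 16: j = 9.
C(11,9) = 55; 2^9 = 512; 1^2 = 1.
Coefficient = 55 · 512 · 1 = 28160.

28160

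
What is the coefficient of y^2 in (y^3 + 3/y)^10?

262440

General term: C(10,j)·(y^3)^j·(3/y)^(10-j), with y-exponent 3j − 1(10−j) = 4j − 10.
Set 4j − 10 = 2: j = 3.
C(10,3) = 120; 1^3 = 1; 3^7 = 2187.
Coefficient = 120 · 1 · 2187 = 262440.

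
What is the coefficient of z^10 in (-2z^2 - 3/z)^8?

16128

General term: C(8,j)·(-2z^2)^j·(-3/z)^(8-j), with z-exponent 2j − 1(8−j) = 3j − 8.
Set 3j − 8 = 10: j = 6.
C(8,6) = 28; (-2)^6 = 64; (-3)^2 = 9.
Coefficient = 28 · 64 · 9 = 16128.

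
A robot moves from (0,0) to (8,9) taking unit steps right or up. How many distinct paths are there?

24310

Each path is a sequence of 17 steps with 8 rights: C(17,8) = 24310.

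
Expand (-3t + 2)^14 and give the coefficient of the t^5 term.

-249080832

The general term is C(14,j)·(-3t)^j·(2)^(14-j); the t^5 term has j = 5.
C(14,5) = 2002.
Coefficient = C(14,5) · (-3)^5 · 2^9 = 2002 · (-243) · 512 = -249080832.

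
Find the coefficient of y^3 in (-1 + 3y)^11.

The general term is C(11,j)·(-1)^j·(3y)^(11-j); the y^3 term has j = 8.
C(11,8) = 165.
Coefficient = C(11,8) · 3^3 = 165 · 27 = 4455.

4455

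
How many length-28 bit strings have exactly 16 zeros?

30421755

Choose the 16 positions: C(28,16) = 30421755.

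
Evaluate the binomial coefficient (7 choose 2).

21

C(7,2) = (7·6) / 2! = 42 / 2 = 21.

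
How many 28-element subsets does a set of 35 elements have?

6724520

C(35,28) = C(35,7) by symmetry.
C(35,7) = (35·34·33·32·31·30·29) / 7! = 33891580800 / 5040 = 6724520.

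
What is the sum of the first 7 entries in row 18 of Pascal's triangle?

31180

1 + 18 + 153 + 816 + 3060 + 8568 + 18564 = 31180.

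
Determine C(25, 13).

5200300

C(25,13) = C(25,12) by symmetry.
C(25,12) = (25·24·23·22·21·20·19·18·17·16·15·14) / 12! = 2490952020480000 / 479001600 = 5200300.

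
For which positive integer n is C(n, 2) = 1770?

n(n−1)/2 = 1770 ⇒ n(n−1) = 3540. Since 60·59 = 3540, n = 60.

60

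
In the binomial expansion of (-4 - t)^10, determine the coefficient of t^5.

258048

The general term is C(10,j)·(-4)^j·(-t)^(10-j); the t^5 term has j = 5.
C(10,5) = 252.
Coefficient = C(10,5) · (-4)^5 · (-1)^5 = 252 · (-1024) · (-1) = 258048.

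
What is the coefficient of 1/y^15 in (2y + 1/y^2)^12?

General term: C(12,j)·(2y)^j·(1/y^2)^(12-j), with y-exponent 1j − 2(12−j) = 3j − 24.
Set 3j − 24 = -15: j = 3.
C(12,3) = 220; 2^3 = 8; 1^9 = 1.
Coefficient = 220 · 8 · 1 = 1760.

1760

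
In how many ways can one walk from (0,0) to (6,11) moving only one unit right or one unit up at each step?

Each path is a sequence of 17 steps with 6 rights: C(17,6) = 12376.

12376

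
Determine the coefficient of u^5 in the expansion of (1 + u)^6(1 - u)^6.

Coefficient of u^5 = Σ_{j} C(6,j)·1^j·C(6,5-j)·(-1)^(5-j) for j from 0 to 5.
= (-6) + 90 + (-300) + 300 + (-90) + 6 = 0.

0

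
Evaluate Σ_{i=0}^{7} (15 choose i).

16384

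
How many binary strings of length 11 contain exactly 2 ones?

Choose the 2 positions: C(11,2) = 55.

55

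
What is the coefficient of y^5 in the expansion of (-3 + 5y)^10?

-191362500

The general term is C(10,j)·(-3)^j·(5y)^(10-j); the y^5 term has j = 5.
C(10,5) = 252.
Coefficient = C(10,5) · (-3)^5 · 5^5 = 252 · (-243) · 3125 = -191362500.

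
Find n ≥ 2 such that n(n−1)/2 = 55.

11

n(n−1)/2 = 55 ⇒ n(n−1) = 110. Since 11·10 = 110, n = 11.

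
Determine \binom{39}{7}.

15380937

C(39,7) = (39·38·37·36·35·34·33) / 7! = 77519922480 / 5040 = 15380937.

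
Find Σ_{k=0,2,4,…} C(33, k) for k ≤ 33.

4294967296

Even-k terms of row 33 sum to 2^32 = 4294967296.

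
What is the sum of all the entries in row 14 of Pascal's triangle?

16384

The entries of row 14 sum to 2^14 = 16384.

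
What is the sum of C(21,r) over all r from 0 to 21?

2097152

Setting x = 1 in (1+x)^21 gives Σ C(21,r) = 2^21 = 2097152.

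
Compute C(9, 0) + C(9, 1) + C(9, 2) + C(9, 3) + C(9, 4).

256

1 + 9 + 36 + 84 + 126 = 256.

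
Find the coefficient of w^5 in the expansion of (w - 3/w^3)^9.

-27

General term: C(9,j)·(w)^j·(-3/w^3)^(9-j), with w-exponent 1j − 3(9−j) = 4j − 27.
Set 4j − 27 = 5: j = 8.
C(9,8) = 9; 1^8 = 1; (-3)^1 = -3.
Coefficient = 9 · 1 · (-3) = -27.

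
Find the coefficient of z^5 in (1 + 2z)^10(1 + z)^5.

Coefficient of z^5 = Σ_{j} C(10,j)·2^j·C(5,5-j)·1^(5-j) for j from 0 to 5.
= 1 + 100 + 1800 + 9600 + 16800 + 8064 = 36365.

36365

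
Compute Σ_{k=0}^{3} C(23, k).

2048

1 + 23 + 253 + 1771 = 2048.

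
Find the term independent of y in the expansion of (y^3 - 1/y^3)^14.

-3432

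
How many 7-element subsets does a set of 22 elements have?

170544

C(22,7) = (22·21·20·19·18·17·16) / 7! = 859541760 / 5040 = 170544.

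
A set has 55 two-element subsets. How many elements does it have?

n(n−1)/2 = 55 ⇒ n(n−1) = 110. Since 11·10 = 110, n = 11.

11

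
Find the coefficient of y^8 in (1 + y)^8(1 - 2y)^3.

-159

Coefficient of y^8 = Σ_{j} C(8,j)·1^j·C(3,8-j)·(-2)^(8-j) for j from 5 to 8.
= (-448) + 336 + (-48) + 1 = -159.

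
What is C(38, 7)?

12620256

C(38,7) = (38·37·36·35·34·33·32) / 7! = 63606090240 / 5040 = 12620256.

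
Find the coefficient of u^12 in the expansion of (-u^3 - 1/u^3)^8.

General term: C(8,j)·(-u^3)^j·(-1/u^3)^(8-j), with u-exponent 3j − 3(8−j) = 6j − 24.
Set 6j − 24 = 12: j = 6.
C(8,6) = 28; (-1)^6 = 1; (-1)^2 = 1.
Coefficient = 28 · 1 · 1 = 28.

28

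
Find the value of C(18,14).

C(18,14) = C(18,4) by symmetry.
C(18,4) = (18·17·16·15) / 4! = 73440 / 24 = 3060.

3060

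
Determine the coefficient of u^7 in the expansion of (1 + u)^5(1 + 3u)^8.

320148

Coefficient of u^7 = Σ_{j} C(5,j)·1^j·C(8,7-j)·3^(7-j) for j from 0 to 5.
= 17496 + 102060 + 136080 + 56700 + 7560 + 252 = 320148.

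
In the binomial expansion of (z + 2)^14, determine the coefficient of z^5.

The general term is C(14,j)·(z)^j·(2)^(14-j); the z^5 term has j = 5.
C(14,5) = 2002.
Coefficient = C(14,5) · 2^9 = 2002 · 512 = 1025024.

1025024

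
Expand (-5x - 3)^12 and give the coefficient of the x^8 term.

15662109375

The general term is C(12,j)·(-5x)^j·(-3)^(12-j); the x^8 term has j = 8.
C(12,8) = 495.
Coefficient = C(12,8) · (-5)^8 · (-3)^4 = 495 · 390625 · 81 = 15662109375.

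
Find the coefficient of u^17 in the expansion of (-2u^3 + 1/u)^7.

General term: C(7,j)·(-2u^3)^j·(1/u)^(7-j), with u-exponent 3j − 1(7−j) = 4j − 7.
Set 4j − 7 = 17: j = 6.
C(7,6) = 7; (-2)^6 = 64; 1^1 = 1.
Coefficient = 7 · 64 · 1 = 448.

448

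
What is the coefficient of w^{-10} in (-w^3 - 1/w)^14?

General term: C(14,j)·(-w^3)^j·(-1/w)^(14-j), with w-exponent 3j − 1(14−j) = 4j − 14.
Set 4j − 14 = -10: j = 1.
C(14,1) = 14; (-1)^1 = -1; (-1)^13 = -1.
Coefficient = 14 · (-1) · (-1) = 14.

14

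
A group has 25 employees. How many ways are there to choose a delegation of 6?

177100

This is C(25,6) = 177100.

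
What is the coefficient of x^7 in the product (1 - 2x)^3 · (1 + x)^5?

-28

Coefficient of x^7 = Σ_{j} C(3,j)·(-2)^j·C(5,7-j)·1^(7-j) for j from 2 to 3.
= 12 + (-40) = -28.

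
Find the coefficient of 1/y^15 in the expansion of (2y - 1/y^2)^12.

-1760

General term: C(12,j)·(2y)^j·(-1/y^2)^(12-j), with y-exponent 1j − 2(12−j) = 3j − 24.
Set 3j − 24 = -15: j = 3.
C(12,3) = 220; 2^3 = 8; (-1)^9 = -1.
Coefficient = 220 · 8 · (-1) = -1760.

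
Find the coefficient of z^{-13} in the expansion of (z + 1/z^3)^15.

General term: C(15,j)·(z)^j·(1/z^3)^(15-j), with z-exponent 1j − 3(15−j) = 4j − 45.
Set 4j − 45 = -13: j = 8.
C(15,8) = 6435; 1^8 = 1; 1^7 = 1.
Coefficient = 6435 · 1 · 1 = 6435.

6435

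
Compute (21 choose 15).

54264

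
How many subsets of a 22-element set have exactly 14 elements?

Choose the 14 positions: C(22,14) = 319770.

319770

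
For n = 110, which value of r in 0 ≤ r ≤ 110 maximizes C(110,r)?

55

C(110,r) is maximized at r = 110/2 = 55.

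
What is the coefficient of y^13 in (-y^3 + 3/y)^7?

-189

General term: C(7,j)·(-y^3)^j·(3/y)^(7-j), with y-exponent 3j − 1(7−j) = 4j − 7.
Set 4j − 7 = 13: j = 5.
C(7,5) = 21; (-1)^5 = -1; 3^2 = 9.
Coefficient = 21 · (-1) · 9 = -189.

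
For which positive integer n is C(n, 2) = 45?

n(n−1)/2 = 45 ⇒ n(n−1) = 90. Since 10·9 = 90, n = 10.

10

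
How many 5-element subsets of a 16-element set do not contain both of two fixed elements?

4004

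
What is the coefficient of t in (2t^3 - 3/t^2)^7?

General term: C(7,j)·(2t^3)^j·(-3/t^2)^(7-j), with t-exponent 3j − 2(7−j) = 5j − 14.
Set 5j − 14 = 1: j = 3.
C(7,3) = 35; 2^3 = 8; (-3)^4 = 81.
Coefficient = 35 · 8 · 81 = 22680.

22680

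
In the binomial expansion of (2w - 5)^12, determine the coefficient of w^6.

924000000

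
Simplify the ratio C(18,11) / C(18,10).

C(n,k+1)/C(n,k) = (n−k)/(k+1) = (18−10)/(10+1) = 8/11.

8/11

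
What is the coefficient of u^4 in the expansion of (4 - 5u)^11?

3379200000

The general term is C(11,j)·(4)^j·(-5u)^(11-j); the u^4 term has j = 7.
C(11,7) = 330.
Coefficient = C(11,7) · 4^7 · (-5)^4 = 330 · 16384 · 625 = 3379200000.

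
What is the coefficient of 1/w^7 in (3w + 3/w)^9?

177147

General term: C(9,j)·(3w)^j·(3/w)^(9-j), with w-exponent 1j − 1(9−j) = 2j − 9.
Set 2j − 9 = -7: j = 1.
C(9,1) = 9; 3^1 = 3; 3^8 = 6561.
Coefficient = 9 · 3 · 6561 = 177147.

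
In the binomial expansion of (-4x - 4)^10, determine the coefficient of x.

10485760

The general term is C(10,j)·(-4x)^j·(-4)^(10-j); the x^1 term has j = 1.
C(10,1) = 10.
Coefficient = C(10,1) · (-4)^1 · (-4)^9 = 10 · (-4) · (-262144) = 10485760.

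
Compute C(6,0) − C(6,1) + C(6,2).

10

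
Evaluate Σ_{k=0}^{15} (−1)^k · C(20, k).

The partial alternating sum Σ_{k=0}^{15} (−1)^k C(20,k) = (−1)^15 C(19,15) = -3876.

-3876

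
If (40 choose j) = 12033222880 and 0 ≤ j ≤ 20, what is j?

13

C(40,j) increases on 0 ≤ j ≤ 20. C(40,12) = 5586853480 and C(40,13) = 12033222880, so j = 13.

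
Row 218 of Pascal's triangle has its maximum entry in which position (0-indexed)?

109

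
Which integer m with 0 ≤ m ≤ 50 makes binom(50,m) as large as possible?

25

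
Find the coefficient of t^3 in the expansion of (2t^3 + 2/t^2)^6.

1280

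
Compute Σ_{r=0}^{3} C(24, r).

2325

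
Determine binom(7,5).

21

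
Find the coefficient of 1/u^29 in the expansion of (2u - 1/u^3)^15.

-21840

General term: C(15,j)·(2u)^j·(-1/u^3)^(15-j), with u-exponent 1j − 3(15−j) = 4j − 45.
Set 4j − 45 = -29: j = 4.
C(15,4) = 1365; 2^4 = 16; (-1)^11 = -1.
Coefficient = 1365 · 16 · (-1) = -21840.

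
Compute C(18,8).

43758

C(18,8) = (18·17·16·15·14·13·12·11) / 8! = 1764322560 / 40320 = 43758.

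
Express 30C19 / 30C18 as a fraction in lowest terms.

C(n,k+1)/C(n,k) = (n−k)/(k+1) = (30−18)/(18+1) = 12/19.

12/19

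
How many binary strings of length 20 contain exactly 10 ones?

184756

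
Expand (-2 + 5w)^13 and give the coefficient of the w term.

266240

The general term is C(13,j)·(-2)^j·(5w)^(13-j); the w^1 term has j = 12.
C(13,12) = 13.
Coefficient = C(13,12) · (-2)^12 · 5^1 = 13 · 4096 · 5 = 266240.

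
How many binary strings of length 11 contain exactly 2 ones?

55

Choose the 2 positions: C(11,2) = 55.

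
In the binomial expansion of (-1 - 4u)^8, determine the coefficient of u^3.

3584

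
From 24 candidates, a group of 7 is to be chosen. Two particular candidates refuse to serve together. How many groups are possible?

All 7-subsets: C(24,7) = 346104. Those containing both fixed elements: C(22,5) = 26334.
346104 − 26334 = 319770.

319770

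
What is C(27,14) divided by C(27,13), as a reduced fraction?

C(n,k+1)/C(n,k) = (n−k)/(k+1) = (27−13)/(13+1) = 14/14 = 1.

1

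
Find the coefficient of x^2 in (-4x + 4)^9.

9437184

The general term is C(9,j)·(-4x)^j·(4)^(9-j); the x^2 term has j = 2.
C(9,2) = 36.
Coefficient = C(9,2) · (-4)^2 · 4^7 = 36 · 16 · 16384 = 9437184.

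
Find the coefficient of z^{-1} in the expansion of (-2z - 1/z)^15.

General term: C(15,j)·(-2z)^j·(-1/z)^(15-j), with z-exponent 1j − 1(15−j) = 2j − 15.
Set 2j − 15 = -1: j = 7.
C(15,7) = 6435; (-2)^7 = -128; (-1)^8 = 1.
Coefficient = 6435 · (-128) · 1 = -823680.

-823680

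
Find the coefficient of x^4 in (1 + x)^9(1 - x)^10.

Coefficient of x^4 = Σ_{j} C(9,j)·1^j·C(10,4-j)·(-1)^(4-j) for j from 0 to 4.
= 210 + (-1080) + 1620 + (-840) + 126 = 36.

36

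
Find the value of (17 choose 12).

6188

C(17,12) = C(17,5) by symmetry.
C(17,5) = (17·16·15·14·13) / 5! = 742560 / 120 = 6188.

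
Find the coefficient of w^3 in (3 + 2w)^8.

108864

The general term is C(8,j)·(3)^j·(2w)^(8-j); the w^3 term has j = 5.
C(8,5) = 56.
Coefficient = C(8,5) · 3^5 · 2^3 = 56 · 243 · 8 = 108864.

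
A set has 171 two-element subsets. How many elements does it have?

19

n(n−1)/2 = 171 ⇒ n(n−1) = 342. Since 19·18 = 342, n = 19.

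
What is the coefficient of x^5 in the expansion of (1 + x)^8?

The general term is C(8,j)·(1)^j·(x)^(8-j); the x^5 term has j = 3.
C(8,3) = 56.
Coefficient = C(8,3) = 56.

56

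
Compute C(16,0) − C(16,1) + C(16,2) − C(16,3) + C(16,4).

The partial alternating sum Σ_{k=0}^{4} (−1)^k C(16,k) = (−1)^4 C(15,4) = 1365.

1365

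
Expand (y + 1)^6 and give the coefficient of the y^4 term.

15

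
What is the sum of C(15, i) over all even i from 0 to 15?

16384

Even-i terms of row 15 sum to 2^14 = 16384.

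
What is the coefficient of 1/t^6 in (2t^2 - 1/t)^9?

18

General term: C(9,j)·(2t^2)^j·(-1/t)^(9-j), with t-exponent 2j − 1(9−j) = 3j − 9.
Set 3j − 9 = -6: j = 1.
C(9,1) = 9; 2^1 = 2; (-1)^8 = 1.
Coefficient = 9 · 2 · 1 = 18.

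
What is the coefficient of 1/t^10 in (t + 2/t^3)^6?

General term: C(6,j)·(t)^j·(2/t^3)^(6-j), with t-exponent 1j − 3(6−j) = 4j − 18.
Set 4j − 18 = -10: j = 2.
C(6,2) = 15; 1^2 = 1; 2^4 = 16.
Coefficient = 15 · 1 · 16 = 240.

240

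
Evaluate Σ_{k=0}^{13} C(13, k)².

10400600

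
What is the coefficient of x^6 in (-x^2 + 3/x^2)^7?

-189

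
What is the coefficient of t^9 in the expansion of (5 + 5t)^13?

The general term is C(13,j)·(5)^j·(5t)^(13-j); the t^9 term has j = 4.
C(13,4) = 715.
Coefficient = C(13,4) · 5^4 · 5^9 = 715 · 625 · 1953125 = 872802734375.

872802734375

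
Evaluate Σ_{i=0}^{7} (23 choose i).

390656

1 + 23 + 253 + 1771 + 8855 + 33649 + 100947 + 245157 = 390656.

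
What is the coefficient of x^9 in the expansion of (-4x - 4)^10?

10485760

The general term is C(10,j)·(-4x)^j·(-4)^(10-j); the x^9 term has j = 9.
C(10,9) = 10.
Coefficient = C(10,9) · (-4)^9 · (-4)^1 = 10 · (-262144) · (-4) = 10485760.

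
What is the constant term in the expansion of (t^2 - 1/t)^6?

General term: C(6,j)·(t^2)^j·(-1/t)^(6-j), with t-exponent 2j − 1(6−j) = 3j − 6.
Set 3j − 6 = 0: j = 2.
C(6,2) = 15; 1^2 = 1; (-1)^4 = 1.
Coefficient = 15 · 1 · 1 = 15.

15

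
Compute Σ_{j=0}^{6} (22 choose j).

110056

1 + 22 + 231 + 1540 + 7315 + 26334 + 74613 = 110056.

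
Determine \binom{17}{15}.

136

C(17,15) = C(17,2) by symmetry.
C(17,2) = (17·16) / 2! = 272 / 2 = 136.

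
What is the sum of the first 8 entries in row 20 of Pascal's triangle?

1 + 20 + 190 + 1140 + 4845 + 15504 + 38760 + 77520 = 137980.

137980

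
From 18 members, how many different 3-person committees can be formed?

816

This is C(18,3) = 816.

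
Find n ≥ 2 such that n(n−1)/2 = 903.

43

n(n−1)/2 = 903 ⇒ n(n−1) = 1806. Since 43·42 = 1806, n = 43.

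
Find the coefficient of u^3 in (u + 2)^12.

112640

The general term is C(12,j)·(u)^j·(2)^(12-j); the u^3 term has j = 3.
C(12,3) = 220.
Coefficient = C(12,3) · 2^9 = 220 · 512 = 112640.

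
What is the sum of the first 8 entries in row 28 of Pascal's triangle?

1 + 28 + 378 + 3276 + 20475 + 98280 + 376740 + 1184040 = 1683218.

1683218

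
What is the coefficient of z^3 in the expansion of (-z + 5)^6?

The general term is C(6,j)·(-z)^j·(5)^(6-j); the z^3 term has j = 3.
C(6,3) = 20.
Coefficient = C(6,3) · (-1)^3 · 5^3 = 20 · (-1) · 125 = -2500.

-2500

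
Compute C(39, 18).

C(39,18) = (39·38·37·36·35·34·33·32·31·30·29·28·27·26·25·24·23·22) / 18! = 399246543793282239774720000 / 6402373705728000 = 62359143990.

62359143990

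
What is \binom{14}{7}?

3432

C(14,7) = (14·13·12·11·10·9·8) / 7! = 17297280 / 5040 = 3432.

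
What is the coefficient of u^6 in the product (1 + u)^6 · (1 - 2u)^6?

141

Coefficient of u^6 = Σ_{j} C(6,j)·1^j·C(6,6-j)·(-2)^(6-j) for j from 0 to 6.
= 64 + (-1152) + 3600 + (-3200) + 900 + (-72) + 1 = 141.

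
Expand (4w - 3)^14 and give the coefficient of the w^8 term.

The general term is C(14,j)·(4w)^j·(-3)^(14-j); the w^8 term has j = 8.
C(14,8) = 3003.
Coefficient = C(14,8) · 4^8 · (-3)^6 = 3003 · 65536 · 729 = 143470559232.

143470559232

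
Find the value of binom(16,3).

C(16,3) = (16·15·14) / 3! = 3360 / 6 = 560.

560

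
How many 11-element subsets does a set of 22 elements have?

705432

C(22,11) = (22·21·20·19·18·17·16·15·14·13·12) / 11! = 28158588057600 / 39916800 = 705432.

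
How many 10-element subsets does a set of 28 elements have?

13123110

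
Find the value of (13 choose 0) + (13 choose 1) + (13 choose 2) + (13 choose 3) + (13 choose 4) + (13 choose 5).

2380

1 + 13 + 78 + 286 + 715 + 1287 = 2380.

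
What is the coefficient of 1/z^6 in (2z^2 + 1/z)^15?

3640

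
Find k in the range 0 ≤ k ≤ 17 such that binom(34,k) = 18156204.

8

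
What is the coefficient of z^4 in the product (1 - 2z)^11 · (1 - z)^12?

40975

Coefficient of z^4 = Σ_{j} C(11,j)·(-2)^j·C(12,4-j)·(-1)^(4-j) for j from 0 to 4.
= 495 + 4840 + 14520 + 15840 + 5280 = 40975.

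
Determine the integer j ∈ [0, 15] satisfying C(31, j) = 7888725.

8

C(31,j) increases on 0 ≤ j ≤ 15. C(31,7) = 2629575 and C(31,8) = 7888725, so j = 8.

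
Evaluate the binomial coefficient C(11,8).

C(11,8) = C(11,3) by symmetry.
C(11,3) = (11·10·9) / 3! = 990 / 6 = 165.

165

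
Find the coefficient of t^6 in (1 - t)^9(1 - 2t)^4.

Coefficient of t^6 = Σ_{j} C(9,j)·(-1)^j·C(4,6-j)·(-2)^(6-j) for j from 2 to 6.
= 576 + 2688 + 3024 + 1008 + 84 = 7380.

7380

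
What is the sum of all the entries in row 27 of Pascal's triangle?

Setting x = 1 in (1+x)^27 gives Σ C(27,k) = 2^27 = 134217728.

134217728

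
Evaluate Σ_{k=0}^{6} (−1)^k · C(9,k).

28

The partial alternating sum Σ_{k=0}^{6} (−1)^k C(9,k) = (−1)^6 C(8,6) = 28.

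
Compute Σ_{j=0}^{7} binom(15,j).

16384

1 + 15 + 105 + 455 + 1365 + 3003 + 5005 + 6435 = 16384.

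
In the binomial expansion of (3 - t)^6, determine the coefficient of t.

The general term is C(6,j)·(3)^j·(-t)^(6-j); the t^1 term has j = 5.
C(6,5) = 6.
Coefficient = C(6,5) · 3^5 · (-1)^1 = 6 · 243 · (-1) = -1458.

-1458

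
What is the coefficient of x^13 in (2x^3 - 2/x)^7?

2688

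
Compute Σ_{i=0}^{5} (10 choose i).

638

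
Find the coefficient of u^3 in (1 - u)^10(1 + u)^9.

Coefficient of u^3 = Σ_{j} C(10,j)·(-1)^j·C(9,3-j)·1^(3-j) for j from 0 to 3.
= 84 + (-360) + 405 + (-120) = 9.

9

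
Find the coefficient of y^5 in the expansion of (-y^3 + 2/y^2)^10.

-8064

General term: C(10,j)·(-y^3)^j·(2/y^2)^(10-j), with y-exponent 3j − 2(10−j) = 5j − 20.
Set 5j − 20 = 5: j = 5.
C(10,5) = 252; (-1)^5 = -1; 2^5 = 32.
Coefficient = 252 · (-1) · 32 = -8064.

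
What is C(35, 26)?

70607460

C(35,26) = C(35,9) by symmetry.
C(35,9) = (35·34·33·32·31·30·29·28·27) / 9! = 25622035084800 / 362880 = 70607460.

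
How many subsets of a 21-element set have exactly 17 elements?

5985

Choose the 17 positions: C(21,17) = 5985.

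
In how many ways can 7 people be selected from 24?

This is C(24,7) = 346104.

346104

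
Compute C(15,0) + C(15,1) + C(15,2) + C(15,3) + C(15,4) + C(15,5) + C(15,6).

1 + 15 + 105 + 455 + 1365 + 3003 + 5005 = 9949.

9949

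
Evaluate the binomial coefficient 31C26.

C(31,26) = C(31,5) by symmetry.
C(31,5) = (31·30·29·28·27) / 5! = 20389320 / 120 = 169911.

169911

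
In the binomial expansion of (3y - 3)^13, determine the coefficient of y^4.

The general term is C(13,j)·(3y)^j·(-3)^(13-j); the y^4 term has j = 4.
C(13,4) = 715.
Coefficient = C(13,4) · 3^4 · (-3)^9 = 715 · 81 · (-19683) = -1139940945.

-1139940945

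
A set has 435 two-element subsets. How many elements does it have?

30

n(n−1)/2 = 435 ⇒ n(n−1) = 870. Since 30·29 = 870, n = 30.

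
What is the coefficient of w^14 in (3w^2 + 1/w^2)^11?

1082565

General term: C(11,j)·(3w^2)^j·(1/w^2)^(11-j), with w-exponent 2j − 2(11−j) = 4j − 22.
Set 4j − 22 = 14: j = 9.
C(11,9) = 55; 3^9 = 19683; 1^2 = 1.
Coefficient = 55 · 19683 · 1 = 1082565.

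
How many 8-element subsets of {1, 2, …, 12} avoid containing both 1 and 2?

285

All 8-subsets: C(12,8) = 495. Those containing both fixed elements: C(10,6) = 210.
495 − 210 = 285.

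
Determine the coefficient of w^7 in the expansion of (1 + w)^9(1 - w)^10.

84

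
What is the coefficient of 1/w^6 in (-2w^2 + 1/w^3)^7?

-280

General term: C(7,j)·(-2w^2)^j·(1/w^3)^(7-j), with w-exponent 2j − 3(7−j) = 5j − 21.
Set 5j − 21 = -6: j = 3.
C(7,3) = 35; (-2)^3 = -8; 1^4 = 1.
Coefficient = 35 · (-8) · 1 = -280.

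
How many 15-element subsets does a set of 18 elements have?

816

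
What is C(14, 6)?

3003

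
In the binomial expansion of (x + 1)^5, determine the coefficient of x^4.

5

The general term is C(5,j)·(x)^j·(1)^(5-j); the x^4 term has j = 4.
C(5,4) = 5.
Coefficient = C(5,4) = 5.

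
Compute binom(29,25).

23751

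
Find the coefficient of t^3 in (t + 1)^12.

220

The general term is C(12,j)·(t)^j·(1)^(12-j); the t^3 term has j = 3.
C(12,3) = 220.
Coefficient = C(12,3) = 220.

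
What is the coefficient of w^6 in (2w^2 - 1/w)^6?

General term: C(6,j)·(2w^2)^j·(-1/w)^(6-j), with w-exponent 2j − 1(6−j) = 3j − 6.
Set 3j − 6 = 6: j = 4.
C(6,4) = 15; 2^4 = 16; (-1)^2 = 1.
Coefficient = 15 · 16 · 1 = 240.

240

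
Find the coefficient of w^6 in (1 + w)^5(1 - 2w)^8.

96

Coefficient of w^6 = Σ_{j} C(5,j)·1^j·C(8,6-j)·(-2)^(6-j) for j from 0 to 5.
= 1792 + (-8960) + 11200 + (-4480) + 560 + (-16) = 96.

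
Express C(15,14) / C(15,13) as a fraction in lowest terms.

1/7

C(n,k+1)/C(n,k) = (n−k)/(k+1) = (15−13)/(13+1) = 2/14 = 1/7.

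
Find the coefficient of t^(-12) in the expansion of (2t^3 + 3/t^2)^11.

4330260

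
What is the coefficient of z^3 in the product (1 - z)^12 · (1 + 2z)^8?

-60

Coefficient of z^3 = Σ_{j} C(12,j)·(-1)^j·C(8,3-j)·2^(3-j) for j from 0 to 3.
= 448 + (-1344) + 1056 + (-220) = -60.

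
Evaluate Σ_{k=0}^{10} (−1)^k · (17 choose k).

8008

The partial alternating sum Σ_{k=0}^{10} (−1)^k C(17,k) = (−1)^10 C(16,10) = 8008.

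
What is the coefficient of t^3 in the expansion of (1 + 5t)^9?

10500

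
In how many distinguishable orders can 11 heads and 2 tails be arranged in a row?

Choose positions for the heads: C(13,11) = 78.

78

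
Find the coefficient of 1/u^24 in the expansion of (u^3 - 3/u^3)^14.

General term: C(14,j)·(u^3)^j·(-3/u^3)^(14-j), with u-exponent 3j − 3(14−j) = 6j − 42.
Set 6j − 42 = -24: j = 3.
C(14,3) = 364; 1^3 = 1; (-3)^11 = -177147.
Coefficient = 364 · 1 · (-177147) = -64481508.

-64481508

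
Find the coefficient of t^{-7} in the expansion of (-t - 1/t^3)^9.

General term: C(9,j)·(-t)^j·(-1/t^3)^(9-j), with t-exponent 1j − 3(9−j) = 4j − 27.
Set 4j − 27 = -7: j = 5.
C(9,5) = 126; (-1)^5 = -1; (-1)^4 = 1.
Coefficient = 126 · (-1) · 1 = -126.

-126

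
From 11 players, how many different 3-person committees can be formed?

This is C(11,3) = 165.

165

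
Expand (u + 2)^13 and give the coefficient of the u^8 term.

The general term is C(13,j)·(u)^j·(2)^(13-j); the u^8 term has j = 8.
C(13,8) = 1287.
Coefficient = C(13,8) · 2^5 = 1287 · 32 = 41184.

41184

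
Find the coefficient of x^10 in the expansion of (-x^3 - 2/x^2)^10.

General term: C(10,j)·(-x^3)^j·(-2/x^2)^(10-j), with x-exponent 3j − 2(10−j) = 5j − 20.
Set 5j − 20 = 10: j = 6.
C(10,6) = 210; (-1)^6 = 1; (-2)^4 = 16.
Coefficient = 210 · 1 · 16 = 3360.

3360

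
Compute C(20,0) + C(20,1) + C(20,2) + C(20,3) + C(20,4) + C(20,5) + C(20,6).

1 + 20 + 190 + 1140 + 4845 + 15504 + 38760 = 60460.

60460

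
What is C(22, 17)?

C(22,17) = C(22,5) by symmetry.
C(22,5) = (22·21·20·19·18) / 5! = 3160080 / 120 = 26334.

26334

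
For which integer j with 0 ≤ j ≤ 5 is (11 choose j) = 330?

4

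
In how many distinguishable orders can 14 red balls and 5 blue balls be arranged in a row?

Choose positions for the red balls: C(19,14) = 11628.

11628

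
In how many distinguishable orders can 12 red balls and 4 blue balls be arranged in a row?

Choose positions for the red balls: C(16,12) = 1820.

1820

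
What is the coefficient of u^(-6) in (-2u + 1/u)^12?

General term: C(12,j)·(-2u)^j·(1/u)^(12-j), with u-exponent 1j − 1(12−j) = 2j − 12.
Set 2j − 12 = -6: j = 3.
C(12,3) = 220; (-2)^3 = -8; 1^9 = 1.
Coefficient = 220 · (-8) · 1 = -1760.

-1760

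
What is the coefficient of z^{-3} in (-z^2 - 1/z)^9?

-36

General term: C(9,j)·(-z^2)^j·(-1/z)^(9-j), with z-exponent 2j − 1(9−j) = 3j − 9.
Set 3j − 9 = -3: j = 2.
C(9,2) = 36; (-1)^2 = 1; (-1)^7 = -1.
Coefficient = 36 · 1 · (-1) = -36.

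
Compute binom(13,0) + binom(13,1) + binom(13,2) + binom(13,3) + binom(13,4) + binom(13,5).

2380

1 + 13 + 78 + 286 + 715 + 1287 = 2380.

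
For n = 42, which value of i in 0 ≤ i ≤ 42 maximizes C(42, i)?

C(42,i) is maximized at i = 42/2 = 21.

21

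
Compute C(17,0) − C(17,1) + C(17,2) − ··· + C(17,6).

8008

The partial alternating sum Σ_{k=0}^{6} (−1)^k C(17,k) = (−1)^6 C(16,6) = 8008.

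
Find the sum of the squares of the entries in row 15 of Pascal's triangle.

155117520

Σ C(15,j)² is the coefficient of x^15 in (1+x)^15(1+x)^15 = (1+x)^30, i.e. C(30,15) = 155117520.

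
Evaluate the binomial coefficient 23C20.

1771

C(23,20) = C(23,3) by symmetry.
C(23,3) = (23·22·21) / 3! = 10626 / 6 = 1771.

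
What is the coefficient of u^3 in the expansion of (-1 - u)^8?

The general term is C(8,j)·(-1)^j·(-u)^(8-j); the u^3 term has j = 5.
C(8,5) = 56.
Coefficient = C(8,5) · (-1)^5 · (-1)^3 = 56 · (-1) · (-1) = 56.

56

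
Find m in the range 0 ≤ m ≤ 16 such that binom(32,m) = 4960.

C(32,m) increases on 0 ≤ m ≤ 16. C(32,2) = 496 and C(32,3) = 4960, so m = 3.

3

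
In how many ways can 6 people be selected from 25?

177100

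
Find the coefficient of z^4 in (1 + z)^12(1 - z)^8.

Coefficient of z^4 = Σ_{j} C(12,j)·1^j·C(8,4-j)·(-1)^(4-j) for j from 0 to 4.
= 70 + (-672) + 1848 + (-1760) + 495 = -19.

-19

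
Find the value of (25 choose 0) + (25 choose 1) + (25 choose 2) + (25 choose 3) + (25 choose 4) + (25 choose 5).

68406

1 + 25 + 300 + 2300 + 12650 + 53130 = 68406.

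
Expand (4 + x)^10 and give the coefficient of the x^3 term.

The general term is C(10,j)·(4)^j·(x)^(10-j); the x^3 term has j = 7.
C(10,7) = 120.
Coefficient = C(10,7) · 4^7 = 120 · 16384 = 1966080.

1966080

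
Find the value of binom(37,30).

10295472

C(37,30) = C(37,7) by symmetry.
C(37,7) = (37·36·35·34·33·32·31) / 7! = 51889178880 / 5040 = 10295472.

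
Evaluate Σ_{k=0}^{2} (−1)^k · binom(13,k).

66

The partial alternating sum Σ_{k=0}^{2} (−1)^k C(13,k) = (−1)^2 C(12,2) = 66.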